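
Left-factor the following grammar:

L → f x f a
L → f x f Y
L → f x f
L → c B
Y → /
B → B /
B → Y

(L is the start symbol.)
Left-factoring transforms A → αβ₁ | αβ₂ into A → αA' and A' → β₁ | β₂
(α is the longest common prefix among the alternatives). Repeat until
no nonterminal has two alternatives with a common prefix.

Round 1: L has alternatives sharing prefix 'f x f'. Introduce L': L → f x f L'
  Add: L' → a
  Add: L' → Y
  Add: L' → ε

No remaining common prefixes — done.

Resulting grammar:
L → f x f L'
L' → a
L' → Y
L' → ε
L → c B
Y → /
B → B /
B → Y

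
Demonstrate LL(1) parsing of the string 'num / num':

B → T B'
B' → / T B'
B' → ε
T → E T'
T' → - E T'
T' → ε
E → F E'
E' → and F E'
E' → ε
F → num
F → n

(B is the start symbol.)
Stack is shown with the top on the left.

Stack           Input        Action
-----------------------------------
B $             num / num $  output B → T B'
T B' $          num / num $  output T → E T'
E T' B' $       num / num $  output E → F E'
F E' T' B' $    num / num $  output F → num
num E' T' B' $  num / num $  match 'num'
E' T' B' $      / num $      output E' → ε
T' B' $         / num $      output T' → ε
B' $            / num $      output B' → / T B'
/ T B' $        / num $      match '/'
T B' $          num $        output T → E T'
E T' B' $       num $        output E → F E'
F E' T' B' $    num $        output F → num
num E' T' B' $  num $        match 'num'
E' T' B' $      $            output E' → ε
T' B' $         $            output T' → ε
B' $            $            output B' → ε
$               $            accept

The string is accepted.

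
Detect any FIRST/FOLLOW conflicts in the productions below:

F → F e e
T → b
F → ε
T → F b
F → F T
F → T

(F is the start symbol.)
A FIRST/FOLLOW conflict occurs when a non-terminal N has a nullable alternative N → β (β ⇒* ε) and another alternative N → α with FIRST(α) ∩ FOLLOW(N) ≠ ∅: on such a lookahead the parser cannot decide between expanding α and letting N vanish via β.

Nullable non-terminals: F.
FIRST sets used below: FIRST(F) = { 'b', 'e', ε }, FIRST(T) = { 'b', 'e' }

F: nullable alternative(s) F → ε; FOLLOW(F) = { $, 'b', 'e' }
  F → F e e: FIRST \ {ε} = { 'b', 'e' } — overlaps FOLLOW(F) on { 'b', 'e' }: CONFLICT
  F → ε: FIRST \ {ε} = { } — this is the only nullable alternative, skip
  F → F T: FIRST \ {ε} = { 'b', 'e' } — overlaps FOLLOW(F) on { 'b', 'e' }: CONFLICT
  F → T: FIRST \ {ε} = { 'b', 'e' } — overlaps FOLLOW(F) on { 'b', 'e' }: CONFLICT

T has no nullable alternative, so no FIRST/FOLLOW check is needed there.

So the grammar has 3 FIRST/FOLLOW conflicts (marked CONFLICT above).

Answer: Yes. F → F e e with FOLLOW(F) on { 'b', 'e' }; F → F T with FOLLOW(F) on { 'b', 'e' }; F → T with FOLLOW(F) on { 'b', 'e' }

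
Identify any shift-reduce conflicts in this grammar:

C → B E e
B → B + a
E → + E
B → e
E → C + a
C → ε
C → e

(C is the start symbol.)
Yes — I0: [C → .] vs [B → . e]; I1: [C → .] vs [B → B . + a]; I4: [C → .] vs [B → B + . a]; I10: [C → .] vs [B → . e]

Augment with C' → C and build the canonical LR(0) collection (I0 = CLOSURE({[C' → . C]}), then GOTO on every symbol after a dot until no new states appear). It has 13 states:
  I0: { [B → . B + a], [B → . e], [C → . B E e], [C → . e], [C → .], [C' → . C] }  — shift, reduce
  I1: { [B → . B + a], [B → . e], [B → B . + a], [C → . B E e], [C → . e], [C → .], [C → B . E e], [E → . + E], [E → . C + a] }  — shift, reduce
  I2: { [C' → C .] }  — accept
  I3: { [B → e .], [C → e .] }  — 2 reduces
  I4: { [B → . B + a], [B → . e], [B → B + . a], [C → . B E e], [C → . e], [C → .], [E → + . E], [E → . + E], [E → . C + a] }  — shift, reduce
  I5: { [E → C . + a] }  — shift
  I6: { [C → B E . e] }  — shift
  I7: { [C → B E e .] }  — reduce
  I8: { [E → C + . a] }  — shift
  I9: { [E → C + a .] }  — reduce
  I10: { [B → . B + a], [B → . e], [C → . B E e], [C → . e], [C → .], [E → + . E], [E → . + E], [E → . C + a] }  — shift, reduce
  I11: { [E → + E .] }  — reduce
  I12: { [B → B + a .] }  — reduce

I0 contains reduce item [C → .] and shift items [B → . e], [C → . e] — shift-reduce conflict.
I1 contains reduce item [C → .] and shift items [B → B . + a], [B → . e], [C → . e], [E → . + E] — shift-reduce conflict.
I4 contains reduce item [C → .] and shift items [B → B + . a], [B → . e], [C → . e], [E → . + E] — shift-reduce conflict.
I10 contains reduce item [C → .] and shift items [B → . e], [C → . e], [E → . + E] — shift-reduce conflict.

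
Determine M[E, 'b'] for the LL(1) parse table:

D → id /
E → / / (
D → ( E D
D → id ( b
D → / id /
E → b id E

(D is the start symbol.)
To find M[E, 'b'], we find productions for E where 'b' is in the predict set (PREDICT(N → α) = (FIRST(α) \ {ε}) ∪ (FOLLOW(N) if α ⇒* ε)).

E → / / (: PREDICT = { '/' }
E → b id E: PREDICT = { 'b' }
  'b' is in predict set, so this production goes in M[E, 'b']

M[E, 'b'] = E → b id E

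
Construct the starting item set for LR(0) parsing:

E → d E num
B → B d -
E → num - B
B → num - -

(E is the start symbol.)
{ [E → . d E num], [E → . num - B], [E' → . E] }

First, augment the grammar with E' → E
I₀ = CLOSURE({ [E' → . E] }):
  [E' → . E] has the dot before E: add [E → . d E num], [E → . num - B]
No further items can be added.

I₀ = { [E → . d E num], [E → . num - B], [E' → . E] }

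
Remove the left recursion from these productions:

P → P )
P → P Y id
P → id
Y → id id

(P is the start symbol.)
P is directly left-recursive. The standard transformation for
  A → A α₁ | ... | A α_m | β₁ | ... | β_n
is
  A  → β₁ A' | ... | β_n A'
  A' → α₁ A' | ... | α_m A' | ε

P → id becomes P → id P'
P → P ) becomes P' → ) P'
P → P Y id becomes P' → Y id P'
Add P' → ε

Productions for other non-terminals are unchanged:
  Y → id id

Resulting grammar:
P → id P'
P' → ) P'
P' → Y id P'
P' → ε
Y → id id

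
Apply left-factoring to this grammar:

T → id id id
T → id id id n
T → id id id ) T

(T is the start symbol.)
T → id id id T'
T' → ε
T' → n
T' → ) T

Left-factoring transforms A → αβ₁ | αβ₂ into A → αA' and A' → β₁ | β₂
(α is the longest common prefix among the alternatives). Repeat until
no nonterminal has two alternatives with a common prefix.

Round 1: T has alternatives sharing prefix 'id id id'. Introduce T': T → id id id T'
  Add: T' → ε
  Add: T' → n
  Add: T' → ) T

No remaining common prefixes — done.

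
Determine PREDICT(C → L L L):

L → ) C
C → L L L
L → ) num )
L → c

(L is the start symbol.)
{ ')', 'c' }

PREDICT(C → L L L) = (FIRST(RHS) \ {ε}) ∪ (FOLLOW(C) if ε ∈ FIRST(RHS), i.e. RHS ⇒* ε)
FIRST(L) = { ')', 'c' }
FIRST(L L L) = { ')', 'c' }
ε ∉ FIRST(L L L), so FOLLOW(C) is not added.
PREDICT(C → L L L) = { ')', 'c' }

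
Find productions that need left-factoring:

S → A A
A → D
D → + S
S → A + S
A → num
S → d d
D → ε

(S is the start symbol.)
Left-factoring is needed when two productions for the same non-terminal
share a common prefix on the right-hand side.

Productions for S:
  S → A A
  S → A + S
  S → d d
Productions for A:
  A → D
  A → num
Productions for D:
  D → + S
  D → ε

Found common prefix 'A' in productions for S

Answer: Yes, S has productions with common prefix 'A'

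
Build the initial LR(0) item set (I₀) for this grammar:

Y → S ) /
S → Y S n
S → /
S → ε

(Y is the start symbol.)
{ [S → . /], [S → . Y S n], [S → .], [Y → . S ) /], [Y' → . Y] }

First, augment the grammar with Y' → Y
I₀ = CLOSURE({ [Y' → . Y] }):
  [Y' → . Y] has the dot before Y: add [Y → . S ) /]
  [Y → . S ) /] has the dot before S: add [S → . Y S n], [S → . /], [S → .]
No further items can be added.

I₀ = { [S → . /], [S → . Y S n], [S → .], [Y → . S ) /], [Y' → . Y] }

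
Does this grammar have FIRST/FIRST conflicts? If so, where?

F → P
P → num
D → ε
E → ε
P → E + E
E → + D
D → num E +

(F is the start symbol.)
FIRST sets of the non-terminals at (or reachable through a nullable prefix from) the front of some alternative:
  FIRST(E) = { '+', ε }

Productions for P:
  P → num: FIRST = { 'num' }
  P → E + E: FIRST = { '+' }
Productions for D:
  D → ε: FIRST = { ε }
  D → num E +: FIRST = { 'num' }
Productions for E:
  E → ε: FIRST = { ε }
  E → + D: FIRST = { '+' }
F has only one production, so no FIRST/FIRST conflict is possible there.

All alternatives of each non-terminal have pairwise disjoint FIRST sets.

Answer: No FIRST/FIRST conflicts.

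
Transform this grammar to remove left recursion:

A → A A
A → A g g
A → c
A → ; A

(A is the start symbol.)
A → c A'
A → ; A A'
A' → A A'
A' → g g A'
A' → ε

A is directly left-recursive. The standard transformation for
  A → A α₁ | ... | A α_m | β₁ | ... | β_n
is
  A  → β₁ A' | ... | β_n A'
  A' → α₁ A' | ... | α_m A' | ε

A → c becomes A → c A'
A → ; A becomes A → ; A A'
A → A A becomes A' → A A'
A → A g g becomes A' → g g A'
Add A' → ε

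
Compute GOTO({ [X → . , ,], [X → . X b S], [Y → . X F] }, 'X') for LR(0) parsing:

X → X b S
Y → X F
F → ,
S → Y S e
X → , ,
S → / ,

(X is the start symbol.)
GOTO(I, 'X') = CLOSURE({ [A → αX.β] : [A → α.Xβ] ∈ I, X = 'X' })

Items with dot before 'X', with the dot advanced:
  [X → . X b S] → [X → X . b S]
  [Y → . X F] → [Y → X . F]
Closure of the advanced items:
  [Y → X . F] has the dot before F: add [F → . ,]

GOTO = { [F → . ,], [X → X . b S], [Y → X . F] }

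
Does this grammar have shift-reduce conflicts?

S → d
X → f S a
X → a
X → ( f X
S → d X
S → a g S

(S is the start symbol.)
Augment with S' → S and build the canonical LR(0) collection (I0 = CLOSURE({[S' → . S]}), then GOTO on every symbol after a dot until no new states appear). It has 14 states:
  I0: { [S → . a g S], [S → . d X], [S → . d], [S' → . S] }  — shift
  I1: { [S' → S .] }  — accept
  I2: { [S → a . g S] }  — shift
  I3: { [S → d . X], [S → d .], [X → . ( f X], [X → . a], [X → . f S a] }  — shift, reduce
  I4: { [X → ( . f X] }  — shift
  I5: { [S → d X .] }  — reduce
  I6: { [X → a .] }  — reduce
  I7: { [S → . a g S], [S → . d X], [S → . d], [X → f . S a] }  — shift
  I8: { [X → f S . a] }  — shift
  I9: { [X → f S a .] }  — reduce
  I10: { [X → ( f . X], [X → . ( f X], [X → . a], [X → . f S a] }  — shift
  I11: { [X → ( f X .] }  — reduce
  I12: { [S → . a g S], [S → . d X], [S → . d], [S → a g . S] }  — shift
  I13: { [S → a g S .] }  — reduce

I3 contains reduce item [S → d .] and shift items [X → . ( f X], [X → . a], [X → . f S a] — shift-reduce conflict.

Answer: Yes — I3: [S → d .] vs [X → . ( f X]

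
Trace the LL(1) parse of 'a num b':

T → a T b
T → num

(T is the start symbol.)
Stack is shown with the top on the left.

Stack    Input      Action
--------------------------
T $      a num b $  output T → a T b
a T b $  a num b $  match 'a'
T b $    num b $    output T → num
num b $  num b $    match 'num'
b $      b $        match 'b'
$        $          accept

The string is accepted.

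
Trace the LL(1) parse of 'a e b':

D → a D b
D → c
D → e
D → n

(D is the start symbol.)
LL(1) parsing maintains a stack (initially the start symbol over $) and the input. At each step: if the stack top is a terminal, match it against the current input token; if it is a non-terminal N, replace it with the RHS of M[N, lookahead] (the unique production whose predict set contains the lookahead).

Stack is shown with the top on the left.

Stack    Input    Action
------------------------
D $      a e b $  output D → a D b
a D b $  a e b $  match 'a'
D b $    e b $    output D → e
e b $    e b $    match 'e'
b $      b $      match 'b'
$        $        accept

The string is accepted.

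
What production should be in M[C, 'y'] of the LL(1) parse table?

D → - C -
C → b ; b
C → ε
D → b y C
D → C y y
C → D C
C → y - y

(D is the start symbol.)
C → ε, C → D C, C → y - y

To find M[C, 'y'], we find productions for C where 'y' is in the predict set (PREDICT(N → α) = (FIRST(α) \ {ε}) ∪ (FOLLOW(N) if α ⇒* ε)).

Relevant sets:
  FIRST(D) = { '-', 'b', 'y' }
  FOLLOW(C) = { $, '-', 'b', 'y' }

C → b ; b: PREDICT = { 'b' }
C → ε: PREDICT = { $, '-', 'b', 'y' }
  'y' is in predict set, so this production goes in M[C, 'y']
C → D C: PREDICT = { '-', 'b', 'y' }
  'y' is in predict set, so this production goes in M[C, 'y']
C → y - y: PREDICT = { 'y' }
  'y' is in predict set, so this production goes in M[C, 'y']

M[C, 'y'] = C → ε, C → D C, C → y - y  (a multiply-defined cell — the grammar is not LL(1))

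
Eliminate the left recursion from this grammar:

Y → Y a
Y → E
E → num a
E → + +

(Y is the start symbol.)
Y is directly left-recursive. The standard transformation for
  A → A α₁ | ... | A α_m | β₁ | ... | β_n
is
  A  → β₁ A' | ... | β_n A'
  A' → α₁ A' | ... | α_m A' | ε

Y → E becomes Y → E Y'
Y → Y a becomes Y' → a Y'
Add Y' → ε

Productions for other non-terminals are unchanged:
  E → num a
  E → + +

Resulting grammar:
Y → E Y'
Y' → a Y'
Y' → ε
E → num a
E → + +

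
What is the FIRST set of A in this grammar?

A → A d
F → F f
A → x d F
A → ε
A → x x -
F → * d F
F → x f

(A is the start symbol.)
From A → A d:
  - A is the symbol being defined: contributes nothing new
    A is nullable, so continue to the next symbol
  - d is a terminal: add 'd' and stop
From A → x d F:
  - x is a terminal: add 'x' and stop
From A → ε:
  - ε-production, so ε ∈ FIRST(A)
From A → x x -:
  - x is a terminal: add 'x' and stop

Collecting: FIRST(A) = { 'd', 'x', ε }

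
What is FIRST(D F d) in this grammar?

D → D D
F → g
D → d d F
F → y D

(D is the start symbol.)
FIRST sets of the non-terminals involved (from the grammar, by fixed-point iteration):
  FIRST(D) = { 'd' }

To compute FIRST(D F d), process the symbols left to right:
Symbol D is a non-terminal. Add FIRST(D) \ {ε} = { 'd' }
D is not nullable (ε ∉ FIRST(D)), so stop here.
FIRST(D F d) = { 'd' }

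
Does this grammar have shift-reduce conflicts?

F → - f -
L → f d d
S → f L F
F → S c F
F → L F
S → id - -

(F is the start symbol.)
No shift-reduce conflicts

A shift-reduce conflict occurs when an LR(0) state has both:
  - a complete (reduce) item [A → α .] (dot at the end), and
  - a shift item [B → β . c γ] (dot before a terminal).

Augment with F' → F and build the canonical LR(0) collection (I0 = CLOSURE({[F' → . F]}), then GOTO on every symbol after a dot until no new states appear). It has 19 states:
  I0: { [F → . - f -], [F → . L F], [F → . S c F], [F' → . F], [L → . f d d], [S → . f L F], [S → . id - -] }  — shift
  I1: { [F → - . f -] }  — shift
  I2: { [F' → F .] }  — accept
  I3: { [F → . - f -], [F → . L F], [F → . S c F], [F → L . F], [L → . f d d], [S → . f L F], [S → . id - -] }  — shift
  I4: { [F → S . c F] }  — shift
  I5: { [L → . f d d], [L → f . d d], [S → f . L F] }  — shift
  I6: { [S → id . - -] }  — shift
  I7: { [S → id - . -] }  — shift
  I8: { [S → id - - .] }  — reduce
  I9: { [F → . - f -], [F → . L F], [F → . S c F], [L → . f d d], [S → . f L F], [S → . id - -], [S → f L . F] }  — shift
  I10: { [L → f d . d] }  — shift
  I11: { [L → f . d d] }  — shift
  I12: { [L → f d d .] }  — reduce
  I13: { [S → f L F .] }  — reduce
  I14: { [F → . - f -], [F → . L F], [F → . S c F], [F → S c . F], [L → . f d d], [S → . f L F], [S → . id - -] }  — shift
  I15: { [F → S c F .] }  — reduce
  I16: { [F → L F .] }  — reduce
  I17: { [F → - f . -] }  — shift
  I18: { [F → - f - .] }  — reduce

No state contains both a complete item and a shift item.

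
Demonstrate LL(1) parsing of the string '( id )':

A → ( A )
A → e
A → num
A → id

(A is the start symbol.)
Stack is shown with the top on the left.

Stack    Input     Action
-------------------------
A $      ( id ) $  output A → ( A )
( A ) $  ( id ) $  match '('
A ) $    id ) $    output A → id
id ) $   id ) $    match 'id'
) $      ) $       match ')'
$        $         accept

The string is accepted.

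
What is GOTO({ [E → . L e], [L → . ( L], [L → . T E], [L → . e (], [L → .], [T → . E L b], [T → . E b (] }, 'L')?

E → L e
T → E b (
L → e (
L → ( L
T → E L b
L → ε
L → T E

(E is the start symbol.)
GOTO(I, 'L') = CLOSURE({ [A → αX.β] : [A → α.Xβ] ∈ I, X = 'L' })

Items with dot before 'L', with the dot advanced:
  [E → . L e] → [E → L . e]
Closure adds nothing (no advanced item has the dot before a non-terminal).

GOTO = { [E → L . e] }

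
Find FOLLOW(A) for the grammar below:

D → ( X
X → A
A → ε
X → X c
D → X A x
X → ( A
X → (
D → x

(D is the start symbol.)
In X → A: A is at the end, add FOLLOW(X)
In D → X A x: A is followed by x, add FIRST(x) \ {ε} = { 'x' }
In X → ( A: A is at the end, add FOLLOW(X)

The FOLLOW sets referred to above (computed the same way, to a fixed point):
  FOLLOW(X) = { $, 'c', 'x' }

Taking the union: FOLLOW(A) = { $, 'c', 'x' }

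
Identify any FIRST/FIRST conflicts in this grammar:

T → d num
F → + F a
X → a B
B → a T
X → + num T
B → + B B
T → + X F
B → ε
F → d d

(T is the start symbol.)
Productions for T:
  T → d num: FIRST = { 'd' }
  T → + X F: FIRST = { '+' }
Productions for F:
  F → + F a: FIRST = { '+' }
  F → d d: FIRST = { 'd' }
Productions for X:
  X → a B: FIRST = { 'a' }
  X → + num T: FIRST = { '+' }
Productions for B:
  B → a T: FIRST = { 'a' }
  B → + B B: FIRST = { '+' }
  B → ε: FIRST = { ε }

All alternatives of each non-terminal have pairwise disjoint FIRST sets.

Answer: No FIRST/FIRST conflicts.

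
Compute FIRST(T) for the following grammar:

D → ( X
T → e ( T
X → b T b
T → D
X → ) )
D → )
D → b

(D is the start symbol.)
To compute FIRST(T), examine every production with T on the left-hand side, reading each right-hand side left to right until a non-nullable symbol is reached.

FIRST sets of the other non-terminals involved (by the same procedure, iterated to a fixed point):
  FIRST(D) = { '(', ')', 'b' }

From T → e ( T:
  - e is a terminal: add 'e' and stop
From T → D:
  - D is a non-terminal: add FIRST(D) \ {ε} = { '(', ')', 'b' }
    D is not nullable, so stop

Collecting: FIRST(T) = { '(', ')', 'b', 'e' }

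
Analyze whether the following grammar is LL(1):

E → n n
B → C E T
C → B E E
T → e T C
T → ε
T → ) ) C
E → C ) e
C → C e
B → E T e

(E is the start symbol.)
A grammar is LL(1) if for each non-terminal N with multiple productions, the predict sets of those productions are pairwise disjoint, where PREDICT(N → α) = (FIRST(α) \ {ε}) ∪ (FOLLOW(N) if α ⇒* ε).

Relevant sets:
  FIRST(C) = { 'n' }
  FIRST(E) = { 'n' }
  FIRST(B) = { 'n' }
  FOLLOW(T) = { 'e', 'n' }

For E:
  PREDICT(E → n n) = { 'n' }
  PREDICT(E → C ')' e) = { 'n' }
For B:
  PREDICT(B → C E T) = { 'n' }
  PREDICT(B → E T e) = { 'n' }
For C:
  PREDICT(C → B E E) = { 'n' }
  PREDICT(C → C e) = { 'n' }
For T:
  PREDICT(T → e T C) = { 'e' }
  PREDICT(T → ε) = { 'e', 'n' }
  PREDICT(T → ')' ')' C) = { ')' }

Conflict found: Predict set conflict for E: { 'n' }
The grammar is NOT LL(1).

Answer: No. Predict set conflict for E: { 'n' }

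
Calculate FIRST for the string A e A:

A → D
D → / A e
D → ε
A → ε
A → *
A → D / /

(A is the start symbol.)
{ '*', '/', 'e' }

FIRST sets of the non-terminals involved (from the grammar, by fixed-point iteration):
  FIRST(A) = { '*', '/', ε }

To compute FIRST(A e A), process the symbols left to right:
Symbol A is a non-terminal. Add FIRST(A) \ {ε} = { '*', '/' }
A is nullable (ε ∈ FIRST(A)), continue to the next symbol.
Symbol e is a terminal. Add 'e' and stop.
FIRST(A e A) = { '*', '/', 'e' }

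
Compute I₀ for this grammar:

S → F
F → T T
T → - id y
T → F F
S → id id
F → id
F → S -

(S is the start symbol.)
{ [F → . S -], [F → . T T], [F → . id], [S → . F], [S → . id id], [S' → . S], [T → . - id y], [T → . F F] }

First, augment the grammar with S' → S
I₀ = CLOSURE({ [S' → . S] }):
  [S' → . S] has the dot before S: add [S → . F], [S → . id id]
  [S → . F] has the dot before F: add [F → . T T], [F → . id], [F → . S -]
  [F → . T T] has the dot before T: add [T → . - id y], [T → . F F]
No further items can be added.

I₀ = { [F → . S -], [F → . T T], [F → . id], [S → . F], [S → . id id], [S' → . S], [T → . - id y], [T → . F F] }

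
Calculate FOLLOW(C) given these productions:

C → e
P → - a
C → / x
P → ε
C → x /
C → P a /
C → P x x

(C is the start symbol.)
To compute FOLLOW(C), find every occurrence of C on a right-hand side N → α C β: add FIRST(β) \ {ε}, and if β is empty or nullable also add FOLLOW(N). Iterate to a fixed point.

C is the start symbol, so $ ∈ FOLLOW(C).
C does not occur on any right-hand side.

Taking the union: FOLLOW(C) = { $ }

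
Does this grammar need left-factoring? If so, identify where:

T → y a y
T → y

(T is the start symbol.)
Yes, T has productions with common prefix 'y'

Left-factoring is needed when two productions for the same non-terminal
share a common prefix on the right-hand side.

Productions for T:
  T → y a y
  T → y

Found common prefix 'y' in productions for T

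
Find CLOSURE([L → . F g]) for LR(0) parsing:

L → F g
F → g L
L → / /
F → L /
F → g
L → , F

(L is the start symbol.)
{ [F → . L /], [F → . g L], [F → . g], [L → . , F], [L → . / /], [L → . F g] }

To compute CLOSURE, for each item [A → α.Bβ] where B is a non-terminal, add [B → .γ] for all productions B → γ; repeat for the newly added items until nothing changes.

Start with: [L → . F g]
  [L → . F g] has the dot before F: add [F → . g L], [F → . L /], [F → . g]
  [F → . L /] has the dot before L: add [L → . / /], [L → . , F]
No further items can be added.

CLOSURE = { [F → . L /], [F → . g L], [F → . g], [L → . , F], [L → . / /], [L → . F g] }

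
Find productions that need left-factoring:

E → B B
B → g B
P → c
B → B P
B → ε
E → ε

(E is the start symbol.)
No, left-factoring is not needed

Left-factoring is needed when two productions for the same non-terminal
share a common prefix on the right-hand side.

Productions for E:
  E → B B
  E → ε
Productions for B:
  B → g B
  B → B P
  B → ε

No common prefixes found.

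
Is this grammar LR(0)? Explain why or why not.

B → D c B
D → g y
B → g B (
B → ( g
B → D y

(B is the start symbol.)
Yes, the grammar is LR(0)

A grammar is LR(0) if no state in the canonical LR(0) collection has:
  - both a shift item (dot before a terminal) and a complete item (shift-reduce conflict), or
  - two or more complete items (reduce-reduce conflict; the accept item [B' → B .] counts as a complete item here).

Augment with B' → B and build the canonical LR(0) collection (I0 = CLOSURE({[B' → . B]}), then GOTO on every symbol after a dot until no new states appear). It has 12 states:
  I0: { [B → . ( g], [B → . D c B], [B → . D y], [B → . g B (], [B' → . B], [D → . g y] }  — shift
  I1: { [B → ( . g] }  — shift
  I2: { [B' → B .] }  — accept
  I3: { [B → D . c B], [B → D . y] }  — shift
  I4: { [B → . ( g], [B → . D c B], [B → . D y], [B → . g B (], [B → g . B (], [D → . g y], [D → g . y] }  — shift
  I5: { [B → g B . (] }  — shift
  I6: { [D → g y .] }  — reduce
  I7: { [B → g B ( .] }  — reduce
  I8: { [B → . ( g], [B → . D c B], [B → . D y], [B → . g B (], [B → D c . B], [D → . g y] }  — shift
  I9: { [B → D y .] }  — reduce
  I10: { [B → D c B .] }  — reduce
  I11: { [B → ( g .] }  — reduce

Every state is either a pure shift/goto state or contains exactly one complete item and nothing to shift — no conflicts. The grammar is LR(0).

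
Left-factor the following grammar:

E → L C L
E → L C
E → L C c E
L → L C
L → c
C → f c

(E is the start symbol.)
Left-factoring transforms A → αβ₁ | αβ₂ into A → αA' and A' → β₁ | β₂
(α is the longest common prefix among the alternatives). Repeat until
no nonterminal has two alternatives with a common prefix.

Round 1: E has alternatives sharing prefix 'L C'. Introduce E': E → L C E'
  Add: E' → L
  Add: E' → ε
  Add: E' → c E

No remaining common prefixes — done.

Resulting grammar:
E → L C E'
E' → L
E' → ε
E' → c E
L → L C
L → c
C → f c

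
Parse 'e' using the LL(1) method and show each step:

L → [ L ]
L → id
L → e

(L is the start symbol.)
LL(1) parsing maintains a stack (initially the start symbol over $) and the input. At each step: if the stack top is a terminal, match it against the current input token; if it is a non-terminal N, replace it with the RHS of M[N, lookahead] (the unique production whose predict set contains the lookahead).

Stack is shown with the top on the left.

Stack  Input  Action
--------------------
L $    e $    output L → e
e $    e $    match 'e'
$      $      accept

The string is accepted.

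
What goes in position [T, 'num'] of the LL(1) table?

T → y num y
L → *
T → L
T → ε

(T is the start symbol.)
To find M[T, 'num'], we find productions for T where 'num' is in the predict set (PREDICT(N → α) = (FIRST(α) \ {ε}) ∪ (FOLLOW(N) if α ⇒* ε)).

Relevant sets:
  FIRST(L) = { '*' }
  FOLLOW(T) = { $ }

T → y num y: PREDICT = { 'y' }
T → L: PREDICT = { '*' }
T → ε: PREDICT = { $ }

M[T, 'num'] is empty (no production applies)

Answer: Empty (error entry)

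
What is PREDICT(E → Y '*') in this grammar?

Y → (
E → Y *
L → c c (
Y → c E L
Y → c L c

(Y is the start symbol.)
{ '(', 'c' }

PREDICT(E → Y '*') = (FIRST(RHS) \ {ε}) ∪ (FOLLOW(E) if ε ∈ FIRST(RHS), i.e. RHS ⇒* ε)
FIRST(Y) = { '(', 'c' }
FIRST(Y '*') = { '(', 'c' }
ε ∉ FIRST(Y '*'), so FOLLOW(E) is not added.
PREDICT(E → Y '*') = { '(', 'c' }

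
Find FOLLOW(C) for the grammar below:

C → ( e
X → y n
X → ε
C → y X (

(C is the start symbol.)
To compute FOLLOW(C), find every occurrence of C on a right-hand side N → α C β: add FIRST(β) \ {ε}, and if β is empty or nullable also add FOLLOW(N). Iterate to a fixed point.

C is the start symbol, so $ ∈ FOLLOW(C).
C does not occur on any right-hand side.

Taking the union: FOLLOW(C) = { $ }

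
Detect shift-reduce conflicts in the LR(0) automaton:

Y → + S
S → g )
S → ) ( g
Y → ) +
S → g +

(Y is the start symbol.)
Augment with Y' → Y and build the canonical LR(0) collection (I0 = CLOSURE({[Y' → . Y]}), then GOTO on every symbol after a dot until no new states appear). It has 12 states:
  I0: { [Y → . ) +], [Y → . + S], [Y' → . Y] }  — shift
  I1: { [Y → ) . +] }  — shift
  I2: { [S → . ) ( g], [S → . g )], [S → . g +], [Y → + . S] }  — shift
  I3: { [Y' → Y .] }  — accept
  I4: { [S → ) . ( g] }  — shift
  I5: { [Y → + S .] }  — reduce
  I6: { [S → g . )], [S → g . +] }  — shift
  I7: { [S → g ) .] }  — reduce
  I8: { [S → g + .] }  — reduce
  I9: { [S → ) ( . g] }  — shift
  I10: { [S → ) ( g .] }  — reduce
  I11: { [Y → ) + .] }  — reduce

No state contains both a complete item and a shift item.

Answer: No shift-reduce conflicts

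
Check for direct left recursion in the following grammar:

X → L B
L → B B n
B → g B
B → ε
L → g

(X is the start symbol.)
No direct left recursion

X → L B: starts with L
L → B B n: starts with B
B → g B: starts with g
B → ε: starts with ε
L → g: starts with g

No direct left recursion found.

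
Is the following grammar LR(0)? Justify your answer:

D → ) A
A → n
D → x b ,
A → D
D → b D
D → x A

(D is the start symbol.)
Augment with D' → D and build the canonical LR(0) collection (I0 = CLOSURE({[D' → . D]}), then GOTO on every symbol after a dot until no new states appear). It has 12 states:
  I0: { [D → . ) A], [D → . b D], [D → . x A], [D → . x b ,], [D' → . D] }  — shift
  I1: { [A → . D], [A → . n], [D → ) . A], [D → . ) A], [D → . b D], [D → . x A], [D → . x b ,] }  — shift
  I2: { [D' → D .] }  — accept
  I3: { [D → . ) A], [D → . b D], [D → . x A], [D → . x b ,], [D → b . D] }  — shift
  I4: { [A → . D], [A → . n], [D → . ) A], [D → . b D], [D → . x A], [D → . x b ,], [D → x . A], [D → x . b ,] }  — shift
  I5: { [D → x A .] }  — reduce
  I6: { [A → D .] }  — reduce
  I7: { [D → . ) A], [D → . b D], [D → . x A], [D → . x b ,], [D → b . D], [D → x b . ,] }  — shift
  I8: { [A → n .] }  — reduce
  I9: { [D → x b , .] }  — reduce
  I10: { [D → b D .] }  — reduce
  I11: { [D → ) A .] }  — reduce

Every state is either a pure shift/goto state or contains exactly one complete item and nothing to shift — no conflicts. The grammar is LR(0).

Answer: Yes, the grammar is LR(0)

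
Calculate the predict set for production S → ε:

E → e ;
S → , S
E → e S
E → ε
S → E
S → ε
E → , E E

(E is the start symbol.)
PREDICT(S → ε) = (FIRST(RHS) \ {ε}) ∪ (FOLLOW(S) if ε ∈ FIRST(RHS), i.e. RHS ⇒* ε)
The right-hand side is ε (FIRST(ε) = { ε }), so the predict set is FOLLOW(S) = { $, ',', 'e' }
PREDICT(S → ε) = { $, ',', 'e' }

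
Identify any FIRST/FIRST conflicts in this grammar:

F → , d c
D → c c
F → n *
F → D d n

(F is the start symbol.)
A FIRST/FIRST conflict occurs when two productions N → α and N → β for the same non-terminal have FIRST(α) ∩ FIRST(β) ≠ ∅ (with ε ∈ FIRST of a nullable right-hand side, so two nullable alternatives also conflict).

FIRST sets of the non-terminals at (or reachable through a nullable prefix from) the front of some alternative:
  FIRST(D) = { 'c' }

Productions for F:
  F → , d c: FIRST = { ',' }
  F → n *: FIRST = { 'n' }
  F → D d n: FIRST = { 'c' }
D has only one production, so no FIRST/FIRST conflict is possible there.

All alternatives of each non-terminal have pairwise disjoint FIRST sets.

Answer: No FIRST/FIRST conflicts.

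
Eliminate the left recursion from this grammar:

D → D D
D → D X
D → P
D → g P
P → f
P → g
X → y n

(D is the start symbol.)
D → P D'
D → g P D'
D' → D D'
D' → X D'
D' → ε
P → f
P → g
X → y n

D is directly left-recursive. The standard transformation for
  A → A α₁ | ... | A α_m | β₁ | ... | β_n
is
  A  → β₁ A' | ... | β_n A'
  A' → α₁ A' | ... | α_m A' | ε

D → P becomes D → P D'
D → g P becomes D → g P D'
D → D D becomes D' → D D'
D → D X becomes D' → X D'
Add D' → ε

Productions for other non-terminals are unchanged:
  P → f
  P → g
  X → y n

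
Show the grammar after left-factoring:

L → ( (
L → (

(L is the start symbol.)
Left-factoring transforms A → αβ₁ | αβ₂ into A → αA' and A' → β₁ | β₂
(α is the longest common prefix among the alternatives). Repeat until
no nonterminal has two alternatives with a common prefix.

Round 1: L has alternatives sharing prefix '('. Introduce L': L → ( L'
  Add: L' → (
  Add: L' → ε

No remaining common prefixes — done.

Resulting grammar:
L → ( L'
L' → (
L' → ε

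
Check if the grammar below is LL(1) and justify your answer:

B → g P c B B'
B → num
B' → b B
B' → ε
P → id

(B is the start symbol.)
Relevant sets:
  FOLLOW(B') = { $, 'b' }

For B:
  PREDICT(B → g P c B B') = { 'g' }
  PREDICT(B → num) = { 'num' }
For B':
  PREDICT(B' → b B) = { 'b' }
  PREDICT(B' → ε) = { $, 'b' }
P has a single production, so nothing to check there.

Conflict found: Predict set conflict for B': { 'b' }
The grammar is NOT LL(1).

Answer: No. Predict set conflict for B': { 'b' }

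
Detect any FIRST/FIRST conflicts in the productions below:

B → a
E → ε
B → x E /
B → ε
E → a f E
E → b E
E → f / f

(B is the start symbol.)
A FIRST/FIRST conflict occurs when two productions N → α and N → β for the same non-terminal have FIRST(α) ∩ FIRST(β) ≠ ∅ (with ε ∈ FIRST of a nullable right-hand side, so two nullable alternatives also conflict).

Productions for B:
  B → a: FIRST = { 'a' }
  B → x E /: FIRST = { 'x' }
  B → ε: FIRST = { ε }
Productions for E:
  E → ε: FIRST = { ε }
  E → a f E: FIRST = { 'a' }
  E → b E: FIRST = { 'b' }
  E → f / f: FIRST = { 'f' }

All alternatives of each non-terminal have pairwise disjoint FIRST sets.

Answer: No FIRST/FIRST conflicts.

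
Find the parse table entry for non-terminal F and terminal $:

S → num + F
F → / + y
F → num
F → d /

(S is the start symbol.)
Empty (error entry)

To find M[F, $], we find productions for F where $ is in the predict set (PREDICT(N → α) = (FIRST(α) \ {ε}) ∪ (FOLLOW(N) if α ⇒* ε)).

F → / + y: PREDICT = { '/' }
F → num: PREDICT = { 'num' }
F → d /: PREDICT = { 'd' }

M[F, $] is empty (no production applies)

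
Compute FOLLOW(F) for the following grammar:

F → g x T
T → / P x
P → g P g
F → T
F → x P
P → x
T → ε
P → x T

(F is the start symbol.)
To compute FOLLOW(F), find every occurrence of F on a right-hand side N → α F β: add FIRST(β) \ {ε}, and if β is empty or nullable also add FOLLOW(N). Iterate to a fixed point.

F is the start symbol, so $ ∈ FOLLOW(F).
F does not occur on any right-hand side.

Taking the union: FOLLOW(F) = { $ }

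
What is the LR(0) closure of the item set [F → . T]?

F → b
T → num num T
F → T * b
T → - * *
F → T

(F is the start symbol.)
{ [F → . T], [T → . - * *], [T → . num num T] }

To compute CLOSURE, for each item [A → α.Bβ] where B is a non-terminal, add [B → .γ] for all productions B → γ; repeat for the newly added items until nothing changes.

Start with: [F → . T]
  [F → . T] has the dot before T: add [T → . num num T], [T → . - * *]
No further items can be added.

CLOSURE = { [F → . T], [T → . - * *], [T → . num num T] }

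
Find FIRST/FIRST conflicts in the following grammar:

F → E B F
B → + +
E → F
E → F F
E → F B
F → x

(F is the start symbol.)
Yes. F → E B F / F → x on { 'x' }; E → F / E → F F on { 'x' }; E → F / E → F B on { 'x' }; E → F F / E → F B on { 'x' }

A FIRST/FIRST conflict occurs when two productions N → α and N → β for the same non-terminal have FIRST(α) ∩ FIRST(β) ≠ ∅ (with ε ∈ FIRST of a nullable right-hand side, so two nullable alternatives also conflict).

FIRST sets of the non-terminals at (or reachable through a nullable prefix from) the front of some alternative:
  FIRST(E) = { 'x' }
  FIRST(F) = { 'x' }

Productions for F:
  F → E B F: FIRST = { 'x' }
  F → x: FIRST = { 'x' }
Productions for E:
  E → F: FIRST = { 'x' }
  E → F F: FIRST = { 'x' }
  E → F B: FIRST = { 'x' }
B has only one production, so no FIRST/FIRST conflict is possible there.

Conflict for F: F → E B F and F → x
  Overlap: { 'x' }
Conflict for E: E → F and E → F F
  Overlap: { 'x' }
Conflict for E: E → F and E → F B
  Overlap: { 'x' }
Conflict for E: E → F F and E → F B
  Overlap: { 'x' }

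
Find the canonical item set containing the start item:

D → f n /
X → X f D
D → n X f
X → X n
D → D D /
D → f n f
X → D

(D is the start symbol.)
{ [D → . D D /], [D → . f n /], [D → . f n f], [D → . n X f], [D' → . D] }

First, augment the grammar with D' → D
I₀ = CLOSURE({ [D' → . D] }):
  [D' → . D] has the dot before D: add [D → . f n /], [D → . n X f], [D → . D D /], [D → . f n f]
No further items can be added.

I₀ = { [D → . D D /], [D → . f n /], [D → . f n f], [D → . n X f], [D' → . D] }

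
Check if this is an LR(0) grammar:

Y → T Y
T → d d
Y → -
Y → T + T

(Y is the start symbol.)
A grammar is LR(0) if no state in the canonical LR(0) collection has:
  - both a shift item (dot before a terminal) and a complete item (shift-reduce conflict), or
  - two or more complete items (reduce-reduce conflict; the accept item [Y' → Y .] counts as a complete item here).

Augment with Y' → Y and build the canonical LR(0) collection (I0 = CLOSURE({[Y' → . Y]}), then GOTO on every symbol after a dot until no new states appear). It has 9 states:
  I0: { [T → . d d], [Y → . -], [Y → . T + T], [Y → . T Y], [Y' → . Y] }  — shift
  I1: { [Y → - .] }  — reduce
  I2: { [T → . d d], [Y → . -], [Y → . T + T], [Y → . T Y], [Y → T . + T], [Y → T . Y] }  — shift
  I3: { [Y' → Y .] }  — accept
  I4: { [T → d . d] }  — shift
  I5: { [T → d d .] }  — reduce
  I6: { [T → . d d], [Y → T + . T] }  — shift
  I7: { [Y → T Y .] }  — reduce
  I8: { [Y → T + T .] }  — reduce

Every state is either a pure shift/goto state or contains exactly one complete item and nothing to shift — no conflicts. The grammar is LR(0).

Answer: Yes, the grammar is LR(0)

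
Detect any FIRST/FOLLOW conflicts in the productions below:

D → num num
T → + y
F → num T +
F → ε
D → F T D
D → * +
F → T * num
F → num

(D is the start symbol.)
Yes. F → T '*' num with FOLLOW(F) on { '+' }

A FIRST/FOLLOW conflict occurs when a non-terminal N has a nullable alternative N → β (β ⇒* ε) and another alternative N → α with FIRST(α) ∩ FOLLOW(N) ≠ ∅: on such a lookahead the parser cannot decide between expanding α and letting N vanish via β.

Nullable non-terminals: F.
FIRST sets used below: FIRST(T) = { '+' }

F: nullable alternative(s) F → ε; FOLLOW(F) = { '+' }
  F → num T +: FIRST \ {ε} = { 'num' } — disjoint from FOLLOW(F)
  F → ε: FIRST \ {ε} = { } — this is the only nullable alternative, skip
  F → T * num: FIRST \ {ε} = { '+' } — overlaps FOLLOW(F) on { '+' }: CONFLICT
  F → num: FIRST \ {ε} = { 'num' } — disjoint from FOLLOW(F)

D, T have no nullable alternative, so no FIRST/FOLLOW check is needed there.

So the grammar has 1 FIRST/FOLLOW conflict (marked CONFLICT above).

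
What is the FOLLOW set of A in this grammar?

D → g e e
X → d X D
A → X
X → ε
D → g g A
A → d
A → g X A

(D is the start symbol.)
To compute FOLLOW(A), find every occurrence of A on a right-hand side N → α A β: add FIRST(β) \ {ε}, and if β is empty or nullable also add FOLLOW(N). Iterate to a fixed point.

In D → g g A: A is at the end, add FOLLOW(D)
In A → g X A: A is at the end; this adds FOLLOW(A) to itself — nothing new

The FOLLOW sets referred to above (computed the same way, to a fixed point):
  FOLLOW(D) = { $, 'd', 'g' }

Taking the union: FOLLOW(A) = { $, 'd', 'g' }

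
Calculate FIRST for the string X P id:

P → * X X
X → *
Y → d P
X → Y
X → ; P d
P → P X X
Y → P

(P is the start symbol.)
FIRST sets of the non-terminals involved (from the grammar, by fixed-point iteration):
  FIRST(X) = { '*', ';', 'd' }

To compute FIRST(X P id), process the symbols left to right:
Symbol X is a non-terminal. Add FIRST(X) \ {ε} = { '*', ';', 'd' }
X is not nullable (ε ∉ FIRST(X)), so stop here.
FIRST(X P id) = { '*', ';', 'd' }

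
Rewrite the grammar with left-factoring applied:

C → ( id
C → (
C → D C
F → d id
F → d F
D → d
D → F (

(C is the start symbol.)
C → ( C'
C' → id
C' → ε
C → D C
F → d F'
F' → id
F' → F
D → d
D → F (

Left-factoring transforms A → αβ₁ | αβ₂ into A → αA' and A' → β₁ | β₂
(α is the longest common prefix among the alternatives). Repeat until
no nonterminal has two alternatives with a common prefix.

Round 1: C has alternatives sharing prefix '('. Introduce C': C → ( C'
  Add: C' → id
  Add: C' → ε

Round 2: F has alternatives sharing prefix 'd'. Introduce F': F → d F'
  Add: F' → id
  Add: F' → F

No remaining common prefixes — done.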